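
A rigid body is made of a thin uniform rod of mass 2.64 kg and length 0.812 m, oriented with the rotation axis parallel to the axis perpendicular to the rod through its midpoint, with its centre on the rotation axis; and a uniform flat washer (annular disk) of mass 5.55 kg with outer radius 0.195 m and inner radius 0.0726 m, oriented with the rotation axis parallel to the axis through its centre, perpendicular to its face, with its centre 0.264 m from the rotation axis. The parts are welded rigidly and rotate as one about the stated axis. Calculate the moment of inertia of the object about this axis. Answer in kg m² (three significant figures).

Thin rod: I_cm = (1/12)ML² = (1/12)(2.64)(0.812)² = 0.14506 kg m²; axis through the centre, so I = 0.14506 kg m².
Annular disk: I_cm = (1/2)M(R²+r²) = (1/2)(5.55)[(0.195)² + (0.0726)²] = 0.12015 kg m²; centre at d = 0.264 m, so the parallel axis theorem gives I = 0.12015 + (5.55)(0.264)² = 0.50696 kg m².
Total I = 0.14506 + 0.50696 = 0.65201 kg m².

0.652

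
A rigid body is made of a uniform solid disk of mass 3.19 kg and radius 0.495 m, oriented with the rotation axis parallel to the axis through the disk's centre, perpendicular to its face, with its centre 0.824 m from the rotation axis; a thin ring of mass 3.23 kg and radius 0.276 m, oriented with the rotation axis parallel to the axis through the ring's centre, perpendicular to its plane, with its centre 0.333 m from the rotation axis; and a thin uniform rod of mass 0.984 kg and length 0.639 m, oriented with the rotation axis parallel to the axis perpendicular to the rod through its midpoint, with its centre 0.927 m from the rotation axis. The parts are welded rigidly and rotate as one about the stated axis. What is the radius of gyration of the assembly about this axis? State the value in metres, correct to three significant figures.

Solid disk: I_cm = (1/2)MR² = (1/2)(3.19)(0.495)² = 0.39081 kg·m²; centre at d = 0.824 m, so I = I_cm + Md² gives I = 0.39081 + (3.19)(0.824)² = 2.5567 kg·m².
Thin ring: I_cm = MR² = (3.23)(0.276)² = 0.24605 kg·m²; centre at d = 0.333 m, so I = I_cm + Md² gives I = 0.24605 + (3.23)(0.333)² = 0.60422 kg·m².
Thin rod: I_cm = (1/12)ML² = (1/12)(0.984)(0.639)² = 0.033482 kg·m²; centre at d = 0.927 m, so I = I_cm + Md² gives I = 0.033482 + (0.984)(0.927)² = 0.87906 kg·m².
Total I = 4.04 kg·m²; total mass M = 7.404 kg.
k = √(I/M) = √(4.04/7.404) = 0.73868 m.

0.739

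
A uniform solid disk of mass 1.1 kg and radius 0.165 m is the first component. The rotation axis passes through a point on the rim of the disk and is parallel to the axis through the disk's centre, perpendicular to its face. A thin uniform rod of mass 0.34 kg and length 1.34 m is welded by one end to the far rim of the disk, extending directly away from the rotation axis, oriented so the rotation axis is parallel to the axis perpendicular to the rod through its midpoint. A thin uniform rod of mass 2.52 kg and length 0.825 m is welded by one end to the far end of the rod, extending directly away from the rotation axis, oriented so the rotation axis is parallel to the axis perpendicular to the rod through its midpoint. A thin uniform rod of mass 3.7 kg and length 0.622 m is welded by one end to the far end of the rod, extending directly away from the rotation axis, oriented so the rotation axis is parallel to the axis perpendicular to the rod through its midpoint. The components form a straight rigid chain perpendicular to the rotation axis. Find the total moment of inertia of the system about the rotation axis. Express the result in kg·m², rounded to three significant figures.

Solid disk: I_cm = (1/2)MR² = (1/2)(1.1)(0.165)² = 0.014974 kg·m²; centre at d = 0.165 m, so the parallel axis theorem gives I = 0.014974 + (1.1)(0.165)² = 0.044921 kg·m².
Thin rod: I_cm = (1/12)ML² = (1/12)(0.34)(1.34)² = 0.050875 kg·m²; centre at d = 0.165 + 0.165 + 0.67 = 1 m, so the parallel axis theorem gives I = 0.050875 + (0.34)(1)² = 0.39088 kg·m².
Thin rod: I_cm = (1/12)ML² = (1/12)(2.52)(0.825)² = 0.14293 kg·m²; centre at d = 0.165 + 0.165 + 0.67 + 0.67 + 0.4125 = 2.0825 m, so the parallel axis theorem gives I = 0.14293 + (2.52)(2.0825)² = 11.072 kg·m².
Thin rod: I_cm = (1/12)ML² = (1/12)(3.7)(0.622)² = 0.11929 kg·m²; centre at d = 0.165 + 0.165 + 0.67 + 0.67 + 0.4125 + 0.4125 + 0.311 = 2.806 m, so the parallel axis theorem gives I = 0.11929 + (3.7)(2.806)² = 29.252 kg·m².
Total I = 0.044921 + 0.39088 + 11.072 + 29.252 = 40.759 kg·m².

40.8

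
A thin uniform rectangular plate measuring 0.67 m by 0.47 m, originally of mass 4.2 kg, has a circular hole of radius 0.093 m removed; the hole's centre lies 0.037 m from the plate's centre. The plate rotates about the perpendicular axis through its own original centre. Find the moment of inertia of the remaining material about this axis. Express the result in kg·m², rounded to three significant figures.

Unpierced body about its centre: I₀ = (1/12)M(a²+b²) = (1/12)(4.2)[(0.67)² + (0.47)²] = 0.23443 kg·m².
The removed disk has mass m = M·πr²/(ab) = (4.2)·π(0.093)²/(0.67·0.47) = 0.3624 kg (same uniform areal density).
Its moment of inertia about the rotation axis (parallel-axis theorem): I_hole = (1/2)mr² + md² = (1/2)(0.3624)(0.093)² + (0.3624)(0.037)² = 0.0020633 kg·m².
Treating the hole as negative mass, I = I₀ − I_hole = 0.23443 − 0.0020633 = 0.23237 kg·m².

0.232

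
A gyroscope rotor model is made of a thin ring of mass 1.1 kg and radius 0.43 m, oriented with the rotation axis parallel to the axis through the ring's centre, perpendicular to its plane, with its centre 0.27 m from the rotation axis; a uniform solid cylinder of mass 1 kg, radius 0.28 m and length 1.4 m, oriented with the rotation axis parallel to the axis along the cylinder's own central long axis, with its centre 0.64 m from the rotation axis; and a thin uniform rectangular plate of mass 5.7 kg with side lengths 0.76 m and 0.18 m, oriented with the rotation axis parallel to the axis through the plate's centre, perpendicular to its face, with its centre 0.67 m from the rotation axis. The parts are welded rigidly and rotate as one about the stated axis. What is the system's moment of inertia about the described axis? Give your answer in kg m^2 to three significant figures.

Thin ring: I_cm = MR² = (1.1)(0.43)² = 0.20339 kg m^2; centre at d = 0.27 m, so the parallel axis theorem gives I = 0.20339 + (1.1)(0.27)² = 0.28358 kg m^2.
Solid cylinder: I_cm = (1/2)MR² = (1/2)(1)(0.28)² = 0.0392 kg m^2; centre at d = 0.64 m, so the parallel axis theorem gives I = 0.0392 + (1)(0.64)² = 0.4488 kg m^2.
Rectangular plate: I_cm = (1/12)M(a²+b²) = (1/12)(5.7)[(0.76)² + (0.18)²] = 0.28975 kg m^2; centre at d = 0.67 m, so the parallel axis theorem gives I = 0.28975 + (5.7)(0.67)² = 2.8485 kg m^2.
Total I = 0.28358 + 0.4488 + 2.8485 = 3.5809 kg m^2.

3.58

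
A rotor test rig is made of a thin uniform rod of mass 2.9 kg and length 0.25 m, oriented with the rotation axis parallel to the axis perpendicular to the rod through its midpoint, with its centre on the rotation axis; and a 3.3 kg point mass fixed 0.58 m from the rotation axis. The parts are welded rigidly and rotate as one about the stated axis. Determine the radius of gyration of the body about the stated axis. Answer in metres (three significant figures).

Thin rod: I_cm = (1/12)ML² = (1/12)(2.9)(0.25)² = 0.015104 kg m²; axis through the centre, so I = 0.015104 kg m².
Point mass: I_cm = 0; centre at d = 0.58 m, so I = I_cm + Md² gives I = 0 + (3.3)(0.58)² = 1.1101 kg m².
Total I = 1.1252 kg m²; total mass M = 6.2 kg.
k = √(I/M) = √(1.1252/6.2) = 0.42601 m.

0.426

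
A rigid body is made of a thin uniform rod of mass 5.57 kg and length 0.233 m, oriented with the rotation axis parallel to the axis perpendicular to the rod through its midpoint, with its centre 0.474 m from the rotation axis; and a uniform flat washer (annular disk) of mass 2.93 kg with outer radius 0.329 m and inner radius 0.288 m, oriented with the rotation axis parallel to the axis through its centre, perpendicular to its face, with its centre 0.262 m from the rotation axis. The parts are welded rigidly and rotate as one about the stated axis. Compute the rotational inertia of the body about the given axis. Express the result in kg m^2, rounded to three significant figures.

Thin rod: I_cm = (1/12)ML² = (1/12)(5.57)(0.233)² = 0.025199 kg m^2; centre at d = 0.474 m, so the parallel axis theorem gives I = 0.025199 + (5.57)(0.474)² = 1.2766 kg m^2.
Annular disk: I_cm = (1/2)M(R²+r²) = (1/2)(2.93)[(0.329)² + (0.288)²] = 0.28009 kg m^2; centre at d = 0.262 m, so the parallel axis theorem gives I = 0.28009 + (2.93)(0.262)² = 0.48121 kg m^2.
Total I = 1.2766 + 0.48121 = 1.7579 kg m^2.

1.76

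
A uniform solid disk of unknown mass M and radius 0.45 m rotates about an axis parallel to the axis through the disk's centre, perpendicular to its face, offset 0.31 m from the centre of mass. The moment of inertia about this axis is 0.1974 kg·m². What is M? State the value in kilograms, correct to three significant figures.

I = I_cm + Md² = (1/2)MR² + Md² = M·[0.5·(0.45)² + (0.31)²] = M·0.19735.
So M = 0.1974 / 0.19735 = 1.0003 kg.

1.00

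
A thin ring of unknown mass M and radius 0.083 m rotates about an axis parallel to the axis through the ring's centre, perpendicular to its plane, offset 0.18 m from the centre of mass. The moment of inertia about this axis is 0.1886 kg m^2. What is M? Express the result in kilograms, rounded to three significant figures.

I = I_cm + Md² = MR² + Md² = M·[1·(0.083)² + (0.18)²] = M·0.039289.
So M = 0.1886 / 0.039289 = 4.8003 kg.

4.80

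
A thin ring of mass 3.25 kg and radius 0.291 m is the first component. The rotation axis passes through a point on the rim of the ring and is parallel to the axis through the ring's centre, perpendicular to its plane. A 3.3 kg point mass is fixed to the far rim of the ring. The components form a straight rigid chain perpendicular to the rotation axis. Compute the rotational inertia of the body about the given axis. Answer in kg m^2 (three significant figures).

1.67

Thin ring: I_cm = MR² = (3.25)(0.291)² = 0.27521 kg m^2; centre at d = 0.291 m, so I = I_cm + Md² gives I = 0.27521 + (3.25)(0.291)² = 0.55043 kg m^2.
Point mass: I_cm = 0; centre at d = 0.291 + 0.291 = 0.582 m, so I = I_cm + Md² gives I = 0 + (3.3)(0.582)² = 1.1178 kg m^2.
Total I = 0.55043 + 1.1178 = 1.6682 kg m^2.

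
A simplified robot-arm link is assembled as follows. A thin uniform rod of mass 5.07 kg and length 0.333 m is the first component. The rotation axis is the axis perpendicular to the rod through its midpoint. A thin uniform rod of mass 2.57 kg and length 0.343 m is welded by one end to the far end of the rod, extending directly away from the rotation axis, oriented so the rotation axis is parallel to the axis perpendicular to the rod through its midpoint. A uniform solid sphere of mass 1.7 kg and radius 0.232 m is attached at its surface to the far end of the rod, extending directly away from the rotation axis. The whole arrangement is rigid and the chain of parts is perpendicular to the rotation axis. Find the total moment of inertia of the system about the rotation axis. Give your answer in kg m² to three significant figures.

Thin rod: I_cm = (1/12)ML² = (1/12)(5.07)(0.333)² = 0.046851 kg m²; axis through the centre, so I = 0.046851 kg m².
Thin rod: I_cm = (1/12)ML² = (1/12)(2.57)(0.343)² = 0.025196 kg m²; centre at d = 0.1665 + 0.1715 = 0.338 m, so I = I_cm + Md² gives I = 0.025196 + (2.57)(0.338)² = 0.3188 kg m².
Solid sphere: I_cm = (2/5)MR² = (2/5)(1.7)(0.232)² = 0.0366 kg m²; centre at d = 0.1665 + 0.1715 + 0.1715 + 0.232 = 0.7415 m, so I = I_cm + Md² gives I = 0.0366 + (1.7)(0.7415)² = 0.9713 kg m².
Total I = 0.046851 + 0.3188 + 0.9713 = 1.337 kg m².

1.34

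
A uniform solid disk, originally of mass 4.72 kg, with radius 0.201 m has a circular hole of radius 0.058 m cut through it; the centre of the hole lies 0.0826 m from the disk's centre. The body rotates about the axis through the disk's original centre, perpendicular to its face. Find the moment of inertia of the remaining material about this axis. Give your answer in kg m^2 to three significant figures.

Unpierced body about its centre: I₀ = (1/2)MR² = (1/2)(4.72)(0.201)² = 0.095346 kg m^2.
The removed disk has mass m = M·(r/R)² = (4.72)(0.058/0.201)² = 0.39301 kg (same uniform areal density).
Its moment of inertia about the rotation axis (parallel-axis theorem): I_hole = (1/2)mr² + md² = (1/2)(0.39301)(0.058)² + (0.39301)(0.0826)² = 0.0033425 kg m^2.
Treating the hole as negative mass, I = I₀ − I_hole = 0.095346 − 0.0033425 = 0.092004 kg m^2.

0.0920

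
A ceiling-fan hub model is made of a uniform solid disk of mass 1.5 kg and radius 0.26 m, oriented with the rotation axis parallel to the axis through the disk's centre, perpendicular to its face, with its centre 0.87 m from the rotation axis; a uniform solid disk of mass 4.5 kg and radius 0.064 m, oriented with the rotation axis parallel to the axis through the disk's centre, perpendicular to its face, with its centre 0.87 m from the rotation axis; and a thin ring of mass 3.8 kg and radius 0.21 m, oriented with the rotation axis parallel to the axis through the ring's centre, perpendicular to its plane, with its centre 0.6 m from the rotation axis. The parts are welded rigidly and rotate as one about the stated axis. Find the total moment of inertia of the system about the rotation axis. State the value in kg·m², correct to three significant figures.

6.14

Solid disk: I_cm = (1/2)MR² = (1/2)(1.5)(0.26)² = 0.0507 kg·m²; centre at d = 0.87 m, so the parallel axis theorem gives I = 0.0507 + (1.5)(0.87)² = 1.1861 kg·m².
Solid disk: I_cm = (1/2)MR² = (1/2)(4.5)(0.064)² = 0.009216 kg·m²; centre at d = 0.87 m, so the parallel axis theorem gives I = 0.009216 + (4.5)(0.87)² = 3.4153 kg·m².
Thin ring: I_cm = MR² = (3.8)(0.21)² = 0.16758 kg·m²; centre at d = 0.6 m, so the parallel axis theorem gives I = 0.16758 + (3.8)(0.6)² = 1.5356 kg·m².
Total I = 1.1861 + 3.4153 + 1.5356 = 6.1369 kg·m².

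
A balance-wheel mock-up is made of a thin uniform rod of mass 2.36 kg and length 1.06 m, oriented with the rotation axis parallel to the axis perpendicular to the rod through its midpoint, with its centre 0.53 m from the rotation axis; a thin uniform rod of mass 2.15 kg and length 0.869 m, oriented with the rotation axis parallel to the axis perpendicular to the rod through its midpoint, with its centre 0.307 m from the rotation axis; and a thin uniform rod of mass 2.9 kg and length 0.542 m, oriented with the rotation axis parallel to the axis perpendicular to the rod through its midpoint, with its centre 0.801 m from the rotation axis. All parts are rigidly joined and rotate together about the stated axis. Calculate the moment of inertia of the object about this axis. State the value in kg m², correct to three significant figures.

3.15

Thin rod: I_cm = (1/12)ML² = (1/12)(2.36)(1.06)² = 0.22097 kg m²; centre at d = 0.53 m, so the parallel axis theorem gives I = 0.22097 + (2.36)(0.53)² = 0.8839 kg m².
Thin rod: I_cm = (1/12)ML² = (1/12)(2.15)(0.869)² = 0.1353 kg m²; centre at d = 0.307 m, so the parallel axis theorem gives I = 0.1353 + (2.15)(0.307)² = 0.33794 kg m².
Thin rod: I_cm = (1/12)ML² = (1/12)(2.9)(0.542)² = 0.070993 kg m²; centre at d = 0.801 m, so the parallel axis theorem gives I = 0.070993 + (2.9)(0.801)² = 1.9316 kg m².
Total I = 0.8839 + 0.33794 + 1.9316 = 3.1535 kg m².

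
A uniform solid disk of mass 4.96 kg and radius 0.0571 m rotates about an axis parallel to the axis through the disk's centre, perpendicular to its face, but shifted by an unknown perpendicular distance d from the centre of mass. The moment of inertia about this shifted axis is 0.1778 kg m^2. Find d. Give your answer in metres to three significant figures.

0.185

About the centre-of-mass axis, I_cm = (1/2)MR² = (1/2)(4.96)(0.0571)² = 0.0080858 kg m^2.
Parallel axis theorem: I = I_cm + Md², so Md² = 0.1778 − 0.0080858 = 0.16971 kg m^2.
d = √(0.16971 / 4.96) = 0.18498 m.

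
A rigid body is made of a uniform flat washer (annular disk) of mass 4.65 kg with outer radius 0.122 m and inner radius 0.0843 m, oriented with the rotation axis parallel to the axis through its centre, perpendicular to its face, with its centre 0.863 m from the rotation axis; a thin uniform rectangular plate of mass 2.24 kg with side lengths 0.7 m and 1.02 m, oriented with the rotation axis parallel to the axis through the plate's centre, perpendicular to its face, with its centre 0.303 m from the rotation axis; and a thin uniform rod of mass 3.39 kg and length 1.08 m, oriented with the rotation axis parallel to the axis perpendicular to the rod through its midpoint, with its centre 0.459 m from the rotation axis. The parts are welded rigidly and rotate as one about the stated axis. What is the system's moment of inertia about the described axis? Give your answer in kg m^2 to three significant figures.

Annular disk: I_cm = (1/2)M(R²+r²) = (1/2)(4.65)[(0.122)² + (0.0843)²] = 0.051128 kg m^2; centre at d = 0.863 m, so the parallel axis theorem gives I = 0.051128 + (4.65)(0.863)² = 3.5143 kg m^2.
Rectangular plate: I_cm = (1/12)M(a²+b²) = (1/12)(2.24)[(0.7)² + (1.02)²] = 0.28567 kg m^2; centre at d = 0.303 m, so the parallel axis theorem gives I = 0.28567 + (2.24)(0.303)² = 0.49133 kg m^2.
Thin rod: I_cm = (1/12)ML² = (1/12)(3.39)(1.08)² = 0.32951 kg m^2; centre at d = 0.459 m, so the parallel axis theorem gives I = 0.32951 + (3.39)(0.459)² = 1.0437 kg m^2.
Total I = 3.5143 + 0.49133 + 1.0437 = 5.0493 kg m^2.

5.05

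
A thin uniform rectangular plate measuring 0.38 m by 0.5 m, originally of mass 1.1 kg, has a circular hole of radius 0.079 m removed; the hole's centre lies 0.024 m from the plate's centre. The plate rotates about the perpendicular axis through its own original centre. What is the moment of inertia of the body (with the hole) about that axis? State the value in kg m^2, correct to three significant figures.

0.0357

Unpierced body about its centre: I₀ = (1/12)M(a²+b²) = (1/12)(1.1)[(0.38)² + (0.5)²] = 0.036153 kg m^2.
The removed disk has mass m = M·πr²/(ab) = (1.1)·π(0.079)²/(0.38·0.5) = 0.11351 kg (same uniform areal density).
Its moment of inertia about the rotation axis (parallel-axis theorem): I_hole = (1/2)mr² + md² = (1/2)(0.11351)(0.079)² + (0.11351)(0.024)² = 0.0004196 kg m^2.
Treating the hole as negative mass, I = I₀ − I_hole = 0.036153 − 0.0004196 = 0.035734 kg m^2.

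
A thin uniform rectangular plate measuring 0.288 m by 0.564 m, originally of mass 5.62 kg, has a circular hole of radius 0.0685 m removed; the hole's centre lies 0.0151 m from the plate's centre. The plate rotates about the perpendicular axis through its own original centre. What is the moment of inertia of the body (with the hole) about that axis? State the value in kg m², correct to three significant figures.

0.187

Unpierced body about its centre: I₀ = (1/12)M(a²+b²) = (1/12)(5.62)[(0.288)² + (0.564)²] = 0.18782 kg m².
The removed disk has mass m = M·πr²/(ab) = (5.62)·π(0.0685)²/(0.288·0.564) = 0.51003 kg (same uniform areal density).
Its moment of inertia about the rotation axis (parallel-axis theorem): I_hole = (1/2)mr² + md² = (1/2)(0.51003)(0.0685)² + (0.51003)(0.0151)² = 0.0013129 kg m².
Treating the hole as negative mass, I = I₀ − I_hole = 0.18782 − 0.0013129 = 0.18651 kg m².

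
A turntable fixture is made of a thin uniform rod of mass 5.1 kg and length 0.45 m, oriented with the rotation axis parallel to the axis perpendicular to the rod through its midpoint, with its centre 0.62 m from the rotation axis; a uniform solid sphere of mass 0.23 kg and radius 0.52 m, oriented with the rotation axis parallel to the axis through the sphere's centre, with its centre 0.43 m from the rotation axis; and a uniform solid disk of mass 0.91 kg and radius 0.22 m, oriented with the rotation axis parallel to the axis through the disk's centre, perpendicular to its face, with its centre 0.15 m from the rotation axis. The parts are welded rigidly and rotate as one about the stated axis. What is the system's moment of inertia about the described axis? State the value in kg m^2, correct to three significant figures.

2.16

Thin rod: I_cm = (1/12)ML² = (1/12)(5.1)(0.45)² = 0.086062 kg m^2; centre at d = 0.62 m, so I = I_cm + Md² gives I = 0.086062 + (5.1)(0.62)² = 2.0465 kg m^2.
Solid sphere: I_cm = (2/5)MR² = (2/5)(0.23)(0.52)² = 0.024877 kg m^2; centre at d = 0.43 m, so I = I_cm + Md² gives I = 0.024877 + (0.23)(0.43)² = 0.067404 kg m^2.
Solid disk: I_cm = (1/2)MR² = (1/2)(0.91)(0.22)² = 0.022022 kg m^2; centre at d = 0.15 m, so I = I_cm + Md² gives I = 0.022022 + (0.91)(0.15)² = 0.042497 kg m^2.
Total I = 2.0465 + 0.067404 + 0.042497 = 2.1564 kg m^2.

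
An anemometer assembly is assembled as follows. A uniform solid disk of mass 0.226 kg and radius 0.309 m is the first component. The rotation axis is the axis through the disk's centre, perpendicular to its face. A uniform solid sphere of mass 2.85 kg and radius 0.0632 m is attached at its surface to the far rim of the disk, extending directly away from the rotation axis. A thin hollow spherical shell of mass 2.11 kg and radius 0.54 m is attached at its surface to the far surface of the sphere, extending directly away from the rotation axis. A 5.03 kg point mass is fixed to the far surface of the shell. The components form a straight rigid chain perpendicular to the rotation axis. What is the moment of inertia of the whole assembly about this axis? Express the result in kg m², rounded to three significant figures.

Solid disk: I_cm = (1/2)MR² = (1/2)(0.226)(0.309)² = 0.010789 kg m²; axis through the centre, so I = 0.010789 kg m².
Solid sphere: I_cm = (2/5)MR² = (2/5)(2.85)(0.0632)² = 0.0045534 kg m²; centre at d = 0.309 + 0.0632 = 0.3722 m, so I = I_cm + Md² gives I = 0.0045534 + (2.85)(0.3722)² = 0.39937 kg m².
Spherical shell: I_cm = (2/3)MR² = (2/3)(2.11)(0.54)² = 0.41018 kg m²; centre at d = 0.309 + 0.0632 + 0.0632 + 0.54 = 0.9754 m, so I = I_cm + Md² gives I = 0.41018 + (2.11)(0.9754)² = 2.4176 kg m².
Point mass: I_cm = 0; centre at d = 0.309 + 0.0632 + 0.0632 + 0.54 + 0.54 = 1.5154 m, so I = I_cm + Md² gives I = 0 + (5.03)(1.5154)² = 11.551 kg m².
Total I = 0.010789 + 0.39937 + 2.4176 + 11.551 = 14.379 kg m².

14.4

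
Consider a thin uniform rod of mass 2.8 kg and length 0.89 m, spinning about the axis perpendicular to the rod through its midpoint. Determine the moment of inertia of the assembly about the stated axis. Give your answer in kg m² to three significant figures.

0.185

I_cm = (1/12)ML² = (1/12)(2.8)(0.89)² = 0.18482 kg m²; axis through the centre, so I = 0.18482 kg m².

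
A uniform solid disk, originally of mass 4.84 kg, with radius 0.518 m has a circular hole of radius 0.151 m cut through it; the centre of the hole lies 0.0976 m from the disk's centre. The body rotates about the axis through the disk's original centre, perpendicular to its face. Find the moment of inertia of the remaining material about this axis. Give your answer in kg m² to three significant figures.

Unpierced body about its centre: I₀ = (1/2)MR² = (1/2)(4.84)(0.518)² = 0.64934 kg m².
The removed disk has mass m = M·(r/R)² = (4.84)(0.151/0.518)² = 0.41128 kg (same uniform areal density).
Its moment of inertia about the rotation axis (parallel-axis theorem): I_hole = (1/2)mr² + md² = (1/2)(0.41128)(0.151)² + (0.41128)(0.0976)² = 0.0086066 kg m².
Treating the hole as negative mass, I = I₀ − I_hole = 0.64934 − 0.0086066 = 0.64074 kg m².

0.641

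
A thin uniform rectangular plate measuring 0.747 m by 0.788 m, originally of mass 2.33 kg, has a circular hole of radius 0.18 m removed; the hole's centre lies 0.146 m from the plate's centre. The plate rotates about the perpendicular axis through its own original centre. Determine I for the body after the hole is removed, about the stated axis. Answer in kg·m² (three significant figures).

Unpierced body about its centre: I₀ = (1/12)M(a²+b²) = (1/12)(2.33)[(0.747)² + (0.788)²] = 0.22891 kg·m².
The removed disk has mass m = M·πr²/(ab) = (2.33)·π(0.18)²/(0.747·0.788) = 0.40291 kg (same uniform areal density).
Its moment of inertia about the rotation axis (parallel-axis theorem): I_hole = (1/2)mr² + md² = (1/2)(0.40291)(0.18)² + (0.40291)(0.146)² = 0.015115 kg·m².
Treating the hole as negative mass, I = I₀ − I_hole = 0.22891 − 0.015115 = 0.2138 kg·m².

0.214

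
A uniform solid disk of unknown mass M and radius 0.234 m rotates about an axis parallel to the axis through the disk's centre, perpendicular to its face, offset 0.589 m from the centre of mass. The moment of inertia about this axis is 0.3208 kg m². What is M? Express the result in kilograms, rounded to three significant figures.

0.857

I = I_cm + Md² = (1/2)MR² + Md² = M·[0.5·(0.234)² + (0.589)²] = M·0.3743.
So M = 0.3208 / 0.3743 = 0.85707 kg.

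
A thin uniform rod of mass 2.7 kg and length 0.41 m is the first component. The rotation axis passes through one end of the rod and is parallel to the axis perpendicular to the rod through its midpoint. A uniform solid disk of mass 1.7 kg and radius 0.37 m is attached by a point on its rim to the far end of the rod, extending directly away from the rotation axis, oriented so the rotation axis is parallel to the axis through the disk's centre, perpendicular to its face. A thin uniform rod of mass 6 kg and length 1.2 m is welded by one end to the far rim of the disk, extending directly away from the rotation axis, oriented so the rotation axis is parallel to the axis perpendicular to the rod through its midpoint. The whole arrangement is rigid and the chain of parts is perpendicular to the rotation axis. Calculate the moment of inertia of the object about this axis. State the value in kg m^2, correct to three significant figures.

20.4

Thin rod: I_cm = (1/12)ML² = (1/12)(2.7)(0.41)² = 0.037822 kg m^2; centre at d = 0.205 m, so I = I_cm + Md² gives I = 0.037822 + (2.7)(0.205)² = 0.15129 kg m^2.
Solid disk: I_cm = (1/2)MR² = (1/2)(1.7)(0.37)² = 0.11636 kg m^2; centre at d = 0.205 + 0.205 + 0.37 = 0.78 m, so I = I_cm + Md² gives I = 0.11636 + (1.7)(0.78)² = 1.1506 kg m^2.
Thin rod: I_cm = (1/12)ML² = (1/12)(6)(1.2)² = 0.72 kg m^2; centre at d = 0.205 + 0.205 + 0.37 + 0.37 + 0.6 = 1.75 m, so I = I_cm + Md² gives I = 0.72 + (6)(1.75)² = 19.095 kg m^2.
Total I = 0.15129 + 1.1506 + 19.095 = 20.397 kg m^2.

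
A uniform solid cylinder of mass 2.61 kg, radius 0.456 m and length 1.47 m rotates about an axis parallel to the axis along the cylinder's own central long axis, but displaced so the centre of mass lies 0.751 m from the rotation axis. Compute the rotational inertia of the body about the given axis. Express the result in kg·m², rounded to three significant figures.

1.74

I_cm = (1/2)MR² = (1/2)(2.61)(0.456)² = 0.27136 kg·m²; centre at d = 0.751 m, so I = I_cm + Md² gives I = 0.27136 + (2.61)(0.751)² = 1.7434 kg·m².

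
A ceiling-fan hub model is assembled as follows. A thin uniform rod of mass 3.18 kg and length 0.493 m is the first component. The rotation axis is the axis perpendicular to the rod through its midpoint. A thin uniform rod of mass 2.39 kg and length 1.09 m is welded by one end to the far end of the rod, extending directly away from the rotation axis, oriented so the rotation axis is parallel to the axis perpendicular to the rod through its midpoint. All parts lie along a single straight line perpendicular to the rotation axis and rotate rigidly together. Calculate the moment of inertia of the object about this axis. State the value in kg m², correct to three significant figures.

Thin rod: I_cm = (1/12)ML² = (1/12)(3.18)(0.493)² = 0.064408 kg m²; axis through the centre, so I = 0.064408 kg m².
Thin rod: I_cm = (1/12)ML² = (1/12)(2.39)(1.09)² = 0.23663 kg m²; centre at d = 0.2465 + 0.545 = 0.7915 m, so the parallel axis theorem gives I = 0.23663 + (2.39)(0.7915)² = 1.7339 kg m².
Total I = 0.064408 + 1.7339 = 1.7983 kg m².

1.80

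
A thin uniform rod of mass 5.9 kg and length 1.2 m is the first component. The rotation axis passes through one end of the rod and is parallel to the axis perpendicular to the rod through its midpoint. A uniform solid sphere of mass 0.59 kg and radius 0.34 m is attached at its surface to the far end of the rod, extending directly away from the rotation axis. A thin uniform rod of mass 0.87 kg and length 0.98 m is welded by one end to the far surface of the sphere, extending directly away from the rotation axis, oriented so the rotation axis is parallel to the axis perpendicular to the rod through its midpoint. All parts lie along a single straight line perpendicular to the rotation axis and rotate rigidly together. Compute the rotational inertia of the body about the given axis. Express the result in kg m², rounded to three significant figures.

Thin rod: I_cm = (1/12)ML² = (1/12)(5.9)(1.2)² = 0.708 kg m²; centre at d = 0.6 m, so I = I_cm + Md² gives I = 0.708 + (5.9)(0.6)² = 2.832 kg m².
Solid sphere: I_cm = (2/5)MR² = (2/5)(0.59)(0.34)² = 0.027282 kg m²; centre at d = 0.6 + 0.6 + 0.34 = 1.54 m, so I = I_cm + Md² gives I = 0.027282 + (0.59)(1.54)² = 1.4265 kg m².
Thin rod: I_cm = (1/12)ML² = (1/12)(0.87)(0.98)² = 0.069629 kg m²; centre at d = 0.6 + 0.6 + 0.34 + 0.34 + 0.49 = 2.37 m, so I = I_cm + Md² gives I = 0.069629 + (0.87)(2.37)² = 4.9563 kg m².
Total I = 2.832 + 1.4265 + 4.9563 = 9.2149 kg m².

9.21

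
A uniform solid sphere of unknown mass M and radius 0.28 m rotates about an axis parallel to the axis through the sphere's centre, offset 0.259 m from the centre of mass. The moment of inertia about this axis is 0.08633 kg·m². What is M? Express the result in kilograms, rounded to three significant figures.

0.877

I = I_cm + Md² = (2/5)MR² + Md² = M·[0.4·(0.28)² + (0.259)²] = M·0.098441.
So M = 0.08633 / 0.098441 = 0.87697 kg.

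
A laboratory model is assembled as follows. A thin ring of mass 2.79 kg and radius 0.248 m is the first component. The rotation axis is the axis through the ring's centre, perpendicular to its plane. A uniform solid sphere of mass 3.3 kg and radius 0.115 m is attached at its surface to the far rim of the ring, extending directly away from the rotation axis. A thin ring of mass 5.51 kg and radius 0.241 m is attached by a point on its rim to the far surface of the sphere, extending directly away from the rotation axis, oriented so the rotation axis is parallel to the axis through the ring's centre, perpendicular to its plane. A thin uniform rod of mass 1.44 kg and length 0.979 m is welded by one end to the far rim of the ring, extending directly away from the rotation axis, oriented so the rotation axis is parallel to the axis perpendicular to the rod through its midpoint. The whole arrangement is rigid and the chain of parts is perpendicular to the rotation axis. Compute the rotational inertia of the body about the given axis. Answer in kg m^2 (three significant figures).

Thin ring: I_cm = MR² = (2.79)(0.248)² = 0.1716 kg m^2; axis through the centre, so I = 0.1716 kg m^2.
Solid sphere: I_cm = (2/5)MR² = (2/5)(3.3)(0.115)² = 0.017457 kg m^2; centre at d = 0.248 + 0.115 = 0.363 m, so I = I_cm + Md² gives I = 0.017457 + (3.3)(0.363)² = 0.45229 kg m^2.
Thin ring: I_cm = MR² = (5.51)(0.241)² = 0.32003 kg m^2; centre at d = 0.248 + 0.115 + 0.115 + 0.241 = 0.719 m, so I = I_cm + Md² gives I = 0.32003 + (5.51)(0.719)² = 3.1685 kg m^2.
Thin rod: I_cm = (1/12)ML² = (1/12)(1.44)(0.979)² = 0.11501 kg m^2; centre at d = 0.248 + 0.115 + 0.115 + 0.241 + 0.241 + 0.4895 = 1.4495 m, so I = I_cm + Md² gives I = 0.11501 + (1.44)(1.4495)² = 3.1405 kg m^2.
Total I = 0.1716 + 0.45229 + 3.1685 + 3.1405 = 6.9329 kg m^2.

6.93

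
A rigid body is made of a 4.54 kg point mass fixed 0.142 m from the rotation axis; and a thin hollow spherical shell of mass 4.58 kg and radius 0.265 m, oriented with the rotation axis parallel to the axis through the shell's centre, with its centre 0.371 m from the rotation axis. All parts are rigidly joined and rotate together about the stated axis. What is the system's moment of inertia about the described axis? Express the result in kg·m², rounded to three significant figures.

0.936

Point mass: I_cm = 0; centre at d = 0.142 m, so the parallel axis theorem gives I = 0 + (4.54)(0.142)² = 0.091545 kg·m².
Spherical shell: I_cm = (2/3)MR² = (2/3)(4.58)(0.265)² = 0.21442 kg·m²; centre at d = 0.371 m, so the parallel axis theorem gives I = 0.21442 + (4.58)(0.371)² = 0.84482 kg·m².
Total I = 0.091545 + 0.84482 = 0.93636 kg·m².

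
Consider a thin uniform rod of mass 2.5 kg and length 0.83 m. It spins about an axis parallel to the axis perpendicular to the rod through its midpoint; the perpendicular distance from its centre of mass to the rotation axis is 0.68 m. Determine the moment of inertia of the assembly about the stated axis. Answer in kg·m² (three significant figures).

1.30

I_cm = (1/12)ML² = (1/12)(2.5)(0.83)² = 0.14352 kg·m²; centre at d = 0.68 m, so the parallel axis theorem gives I = 0.14352 + (2.5)(0.68)² = 1.2995 kg·m².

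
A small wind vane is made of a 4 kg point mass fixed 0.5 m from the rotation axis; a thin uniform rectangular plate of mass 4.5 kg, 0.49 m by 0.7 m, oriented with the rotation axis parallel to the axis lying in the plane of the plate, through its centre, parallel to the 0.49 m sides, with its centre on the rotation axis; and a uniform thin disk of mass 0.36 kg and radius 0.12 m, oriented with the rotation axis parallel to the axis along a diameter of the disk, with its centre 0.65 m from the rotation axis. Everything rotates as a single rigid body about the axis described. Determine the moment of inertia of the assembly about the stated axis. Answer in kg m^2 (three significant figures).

1.34

Point mass: I_cm = 0; centre at d = 0.5 m, so the parallel axis theorem gives I = 0 + (4)(0.5)² = 1 kg m^2.
Rectangular plate: I_cm = (1/12)Mb² = (1/12)(4.5)(0.7)² = 0.18375 kg m^2; axis through the centre, so I = 0.18375 kg m^2.
Thin disk: I_cm = (1/4)MR² = (1/4)(0.36)(0.12)² = 0.001296 kg m^2; centre at d = 0.65 m, so the parallel axis theorem gives I = 0.001296 + (0.36)(0.65)² = 0.1534 kg m^2.
Total I = 1 + 0.18375 + 0.1534 = 1.3371 kg m^2.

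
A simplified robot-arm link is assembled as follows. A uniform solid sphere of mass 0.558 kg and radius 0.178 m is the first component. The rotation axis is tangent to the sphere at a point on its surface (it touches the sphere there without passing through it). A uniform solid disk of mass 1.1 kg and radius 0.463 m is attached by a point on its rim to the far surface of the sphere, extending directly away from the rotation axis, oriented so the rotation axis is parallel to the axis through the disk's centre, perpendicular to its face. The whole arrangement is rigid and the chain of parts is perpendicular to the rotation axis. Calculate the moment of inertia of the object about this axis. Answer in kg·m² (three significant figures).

0.880

Solid sphere: I_cm = (2/5)MR² = (2/5)(0.558)(0.178)² = 0.0070719 kg·m²; centre at d = 0.178 m, so I = I_cm + Md² gives I = 0.0070719 + (0.558)(0.178)² = 0.024752 kg·m².
Solid disk: I_cm = (1/2)MR² = (1/2)(1.1)(0.463)² = 0.1179 kg·m²; centre at d = 0.178 + 0.178 + 0.463 = 0.819 m, so I = I_cm + Md² gives I = 0.1179 + (1.1)(0.819)² = 0.85574 kg·m².
Total I = 0.024752 + 0.85574 = 0.88049 kg·m².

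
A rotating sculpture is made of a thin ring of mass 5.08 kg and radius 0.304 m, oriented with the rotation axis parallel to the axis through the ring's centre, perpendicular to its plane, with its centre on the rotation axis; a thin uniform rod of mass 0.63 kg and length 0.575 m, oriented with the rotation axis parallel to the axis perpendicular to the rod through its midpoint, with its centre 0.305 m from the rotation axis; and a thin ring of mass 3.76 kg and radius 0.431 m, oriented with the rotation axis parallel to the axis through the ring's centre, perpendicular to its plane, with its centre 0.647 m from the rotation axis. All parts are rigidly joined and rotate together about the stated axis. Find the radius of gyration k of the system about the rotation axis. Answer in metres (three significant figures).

Thin ring: I_cm = MR² = (5.08)(0.304)² = 0.46947 kg m^2; axis through the centre, so I = 0.46947 kg m^2.
Thin rod: I_cm = (1/12)ML² = (1/12)(0.63)(0.575)² = 0.017358 kg m^2; centre at d = 0.305 m, so the parallel axis theorem gives I = 0.017358 + (0.63)(0.305)² = 0.075964 kg m^2.
Thin ring: I_cm = MR² = (3.76)(0.431)² = 0.69846 kg m^2; centre at d = 0.647 m, so the parallel axis theorem gives I = 0.69846 + (3.76)(0.647)² = 2.2724 kg m^2.
Total I = 2.8179 kg m^2; total mass M = 9.47 kg.
k = √(I/M) = √(2.8179/9.47) = 0.54549 m.

0.545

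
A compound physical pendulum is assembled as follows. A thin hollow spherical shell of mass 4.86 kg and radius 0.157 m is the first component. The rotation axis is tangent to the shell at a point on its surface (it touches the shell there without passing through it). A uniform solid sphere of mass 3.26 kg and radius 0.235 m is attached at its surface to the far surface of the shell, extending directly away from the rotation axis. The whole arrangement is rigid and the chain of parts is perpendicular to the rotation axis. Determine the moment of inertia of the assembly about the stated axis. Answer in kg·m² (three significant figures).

Spherical shell: I_cm = (2/3)MR² = (2/3)(4.86)(0.157)² = 0.079863 kg·m²; centre at d = 0.157 m, so I = I_cm + Md² gives I = 0.079863 + (4.86)(0.157)² = 0.19966 kg·m².
Solid sphere: I_cm = (2/5)MR² = (2/5)(3.26)(0.235)² = 0.072013 kg·m²; centre at d = 0.157 + 0.157 + 0.235 = 0.549 m, so I = I_cm + Md² gives I = 0.072013 + (3.26)(0.549)² = 1.0546 kg·m².
Total I = 0.19966 + 1.0546 = 1.2542 kg·m².

1.25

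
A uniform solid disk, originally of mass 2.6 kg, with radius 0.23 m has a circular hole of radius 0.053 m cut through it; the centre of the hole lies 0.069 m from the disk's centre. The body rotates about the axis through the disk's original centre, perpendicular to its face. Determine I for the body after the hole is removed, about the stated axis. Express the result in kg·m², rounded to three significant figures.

0.0679

Unpierced body about its centre: I₀ = (1/2)MR² = (1/2)(2.6)(0.23)² = 0.06877 kg·m².
The removed disk has mass m = M·(r/R)² = (2.6)(0.053/0.23)² = 0.13806 kg (same uniform areal density).
Its moment of inertia about the rotation axis (parallel-axis theorem): I_hole = (1/2)mr² + md² = (1/2)(0.13806)(0.053)² + (0.13806)(0.069)² = 0.00085121 kg·m².
Treating the hole as negative mass, I = I₀ − I_hole = 0.06877 − 0.00085121 = 0.067919 kg·m².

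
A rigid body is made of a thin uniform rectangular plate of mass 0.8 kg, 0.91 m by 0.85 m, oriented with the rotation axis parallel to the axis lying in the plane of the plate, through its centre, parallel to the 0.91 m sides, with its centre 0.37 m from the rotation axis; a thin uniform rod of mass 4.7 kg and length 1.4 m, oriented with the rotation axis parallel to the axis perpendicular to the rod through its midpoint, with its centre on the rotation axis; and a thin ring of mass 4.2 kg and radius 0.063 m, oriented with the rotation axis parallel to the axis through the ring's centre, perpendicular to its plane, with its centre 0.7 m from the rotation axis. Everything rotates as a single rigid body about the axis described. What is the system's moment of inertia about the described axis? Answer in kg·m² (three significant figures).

Rectangular plate: I_cm = (1/12)Mb² = (1/12)(0.8)(0.85)² = 0.048167 kg·m²; centre at d = 0.37 m, so I = I_cm + Md² gives I = 0.048167 + (0.8)(0.37)² = 0.15769 kg·m².
Thin rod: I_cm = (1/12)ML² = (1/12)(4.7)(1.4)² = 0.76767 kg·m²; axis through the centre, so I = 0.76767 kg·m².
Thin ring: I_cm = MR² = (4.2)(0.063)² = 0.01667 kg·m²; centre at d = 0.7 m, so I = I_cm + Md² gives I = 0.01667 + (4.2)(0.7)² = 2.0747 kg·m².
Total I = 0.15769 + 0.76767 + 2.0747 = 3 kg·m².

3.00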